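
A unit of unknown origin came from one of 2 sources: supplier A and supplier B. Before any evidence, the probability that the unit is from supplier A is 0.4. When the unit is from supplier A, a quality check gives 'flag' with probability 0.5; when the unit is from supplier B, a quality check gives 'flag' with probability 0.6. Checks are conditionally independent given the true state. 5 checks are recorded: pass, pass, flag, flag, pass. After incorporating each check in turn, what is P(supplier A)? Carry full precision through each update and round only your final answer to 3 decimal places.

After 'pass': P(supplier A) = 0.5·0.4000 / (0.5·0.4000 + 0.4·0.6000) ≈ 0.4545
After 'pass': P(supplier A) = 0.5·0.4545 / (0.5·0.4545 + 0.4·0.5455) ≈ 0.5102
After 'flag': P(supplier A) = 0.5·0.5102 / (0.5·0.5102 + 0.6·0.4898) ≈ 0.4647
After 'flag': P(supplier A) = 0.5·0.4647 / (0.5·0.4647 + 0.6·0.5353) ≈ 0.4197
After 'pass': P(supplier A) = 0.5·0.4197 / (0.5·0.4197 + 0.4·0.5803) ≈ 0.4749

0.475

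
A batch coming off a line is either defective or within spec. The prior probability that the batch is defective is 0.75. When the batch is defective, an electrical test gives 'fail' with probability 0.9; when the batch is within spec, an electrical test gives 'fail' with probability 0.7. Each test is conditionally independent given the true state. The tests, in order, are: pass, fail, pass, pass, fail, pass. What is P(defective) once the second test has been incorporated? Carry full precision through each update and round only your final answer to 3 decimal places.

0.563

After 'pass': P(defective) = 0.1·0.7500 / (0.1·0.7500 + 0.3·0.2500) ≈ 0.5000
After 'fail': P(defective) = 0.9·0.5000 / (0.9·0.5000 + 0.7·0.5000) ≈ 0.5625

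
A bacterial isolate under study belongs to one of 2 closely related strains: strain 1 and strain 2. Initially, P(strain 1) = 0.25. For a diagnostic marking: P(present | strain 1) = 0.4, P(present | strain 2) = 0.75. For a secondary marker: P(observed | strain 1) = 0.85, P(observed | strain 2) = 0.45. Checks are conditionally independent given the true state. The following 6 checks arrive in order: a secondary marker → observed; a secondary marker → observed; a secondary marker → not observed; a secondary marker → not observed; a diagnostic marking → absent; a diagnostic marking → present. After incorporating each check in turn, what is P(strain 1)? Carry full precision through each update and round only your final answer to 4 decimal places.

0.1017

After a secondary marker='observed': P(strain 1) = 0.85·0.2500 / (0.85·0.2500 + 0.45·0.7500) ≈ 0.3864
After a secondary marker='observed': P(strain 1) = 0.85·0.3864 / (0.85·0.3864 + 0.45·0.6136) ≈ 0.5432
After a secondary marker='not observed': P(strain 1) = 0.15·0.5432 / (0.15·0.5432 + 0.55·0.4568) ≈ 0.2449
After a secondary marker='not observed': P(strain 1) = 0.15·0.2449 / (0.15·0.2449 + 0.55·0.7551) ≈ 0.0813
After a diagnostic marking='absent': P(strain 1) = 0.6·0.0813 / (0.6·0.0813 + 0.25·0.9187) ≈ 0.1751
After a diagnostic marking='present': P(strain 1) = 0.4·0.1751 / (0.4·0.1751 + 0.75·0.8249) ≈ 0.1017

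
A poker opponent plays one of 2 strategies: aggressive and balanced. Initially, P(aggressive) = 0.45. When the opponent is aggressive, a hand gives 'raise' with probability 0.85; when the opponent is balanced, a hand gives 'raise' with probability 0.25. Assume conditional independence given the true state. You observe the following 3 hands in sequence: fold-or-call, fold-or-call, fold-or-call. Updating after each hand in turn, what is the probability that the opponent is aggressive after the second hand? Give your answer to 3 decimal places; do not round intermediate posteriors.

After 'fold-or-call': P(aggressive) = 0.15·0.4500 / (0.15·0.4500 + 0.75·0.5500) ≈ 0.1406
After 'fold-or-call': P(aggressive) = 0.15·0.1406 / (0.15·0.1406 + 0.75·0.8594) ≈ 0.0317

0.032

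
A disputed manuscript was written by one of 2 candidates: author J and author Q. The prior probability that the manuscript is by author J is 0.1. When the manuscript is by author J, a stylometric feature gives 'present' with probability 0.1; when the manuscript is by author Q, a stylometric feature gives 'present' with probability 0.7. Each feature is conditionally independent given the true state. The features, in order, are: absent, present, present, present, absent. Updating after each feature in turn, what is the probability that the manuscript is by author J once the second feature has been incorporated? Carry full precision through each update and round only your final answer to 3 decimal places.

0.045

After 'absent': P(author J) = 0.9·0.1000 / (0.9·0.1000 + 0.3·0.9000) ≈ 0.2500
After 'present': P(author J) = 0.1·0.2500 / (0.1·0.2500 + 0.7·0.7500) ≈ 0.0455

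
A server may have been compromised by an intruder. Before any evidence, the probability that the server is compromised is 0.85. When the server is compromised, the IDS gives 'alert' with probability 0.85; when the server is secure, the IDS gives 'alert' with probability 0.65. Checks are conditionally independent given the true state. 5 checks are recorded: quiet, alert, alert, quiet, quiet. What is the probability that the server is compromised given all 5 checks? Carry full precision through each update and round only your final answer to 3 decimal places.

Apply Bayes' rule sequentially, carrying P(compromised) forward.
After 'quiet': P(compromised) = 0.15·0.8500 / (0.15·0.8500 + 0.35·0.1500) ≈ 0.7083
After 'alert': P(compromised) = 0.85·0.7083 / (0.85·0.7083 + 0.65·0.2917) ≈ 0.7605
After 'alert': P(compromised) = 0.85·0.7605 / (0.85·0.7605 + 0.65·0.2395) ≈ 0.8059
After 'quiet': P(compromised) = 0.15·0.8059 / (0.15·0.8059 + 0.35·0.1941) ≈ 0.6403
After 'quiet': P(compromised) = 0.15·0.6403 / (0.15·0.6403 + 0.35·0.3597) ≈ 0.4327

0.433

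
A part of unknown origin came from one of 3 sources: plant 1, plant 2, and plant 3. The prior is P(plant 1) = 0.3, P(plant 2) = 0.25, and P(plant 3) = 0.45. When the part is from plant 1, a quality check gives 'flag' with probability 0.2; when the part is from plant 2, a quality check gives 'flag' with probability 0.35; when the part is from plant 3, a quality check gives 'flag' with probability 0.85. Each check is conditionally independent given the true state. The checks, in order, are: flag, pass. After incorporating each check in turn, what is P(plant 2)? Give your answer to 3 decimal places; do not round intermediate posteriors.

Apply Bayes' rule sequentially, carrying P(plant 2) forward.
After 'flag': normaliser = 0.2·0.3000 + 0.35·0.2500 + 0.85·0.4500; P(plant 1) ≈ 0.1132, P(plant 2) ≈ 0.1651, P(plant 3) ≈ 0.7217
After 'pass': normaliser = 0.8·0.1132 + 0.65·0.1651 + 0.15·0.7217; P(plant 1) ≈ 0.2958, P(plant 2) ≈ 0.3505, P(plant 3) ≈ 0.3536

0.351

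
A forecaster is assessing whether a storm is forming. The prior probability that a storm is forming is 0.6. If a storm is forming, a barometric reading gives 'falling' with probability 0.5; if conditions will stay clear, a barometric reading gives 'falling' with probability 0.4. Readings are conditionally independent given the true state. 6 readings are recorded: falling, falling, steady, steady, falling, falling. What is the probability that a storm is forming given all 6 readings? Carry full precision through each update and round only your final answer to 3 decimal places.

0.718

Apply Bayes' rule sequentially, carrying P(storm) forward.
After 'falling': P(storm) = 0.5·0.6000 / (0.5·0.6000 + 0.4·0.4000) ≈ 0.6522
After 'falling': P(storm) = 0.5·0.6522 / (0.5·0.6522 + 0.4·0.3478) ≈ 0.7009
After 'steady': P(storm) = 0.5·0.7009 / (0.5·0.7009 + 0.6·0.2991) ≈ 0.6614
After 'steady': P(storm) = 0.5·0.6614 / (0.5·0.6614 + 0.6·0.3386) ≈ 0.6194
After 'falling': P(storm) = 0.5·0.6194 / (0.5·0.6194 + 0.4·0.3806) ≈ 0.6705
After 'falling': P(storm) = 0.5·0.6705 / (0.5·0.6705 + 0.4·0.3295) ≈ 0.7178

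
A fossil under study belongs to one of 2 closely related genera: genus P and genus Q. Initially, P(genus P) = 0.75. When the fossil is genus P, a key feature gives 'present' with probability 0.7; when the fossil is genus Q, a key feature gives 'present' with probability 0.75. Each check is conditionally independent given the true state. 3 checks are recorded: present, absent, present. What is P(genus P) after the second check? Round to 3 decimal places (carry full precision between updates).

After 'present': P(genus P) = 0.7·0.7500 / (0.7·0.7500 + 0.75·0.2500) ≈ 0.7368
After 'absent': P(genus P) = 0.3·0.7368 / (0.3·0.7368 + 0.25·0.2632) ≈ 0.7706

0.771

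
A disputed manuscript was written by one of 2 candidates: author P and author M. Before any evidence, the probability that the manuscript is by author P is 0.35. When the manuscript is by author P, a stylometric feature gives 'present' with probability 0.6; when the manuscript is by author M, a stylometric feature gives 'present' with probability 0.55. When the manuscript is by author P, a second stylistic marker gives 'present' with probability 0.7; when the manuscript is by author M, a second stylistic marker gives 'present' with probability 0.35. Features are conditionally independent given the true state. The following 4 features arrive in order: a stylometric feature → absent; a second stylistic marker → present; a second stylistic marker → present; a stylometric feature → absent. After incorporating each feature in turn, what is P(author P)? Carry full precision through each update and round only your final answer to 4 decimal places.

Each posterior becomes the prior for the next update.
After a stylometric feature='absent': P(author P) = 0.4·0.3500 / (0.4·0.3500 + 0.45·0.6500) ≈ 0.3237
After a second stylistic marker='present': P(author P) = 0.7·0.3237 / (0.7·0.3237 + 0.35·0.6763) ≈ 0.4891
After a second stylistic marker='present': P(author P) = 0.7·0.4891 / (0.7·0.4891 + 0.35·0.5109) ≈ 0.6569
After a stylometric feature='absent': P(author P) = 0.4·0.6569 / (0.4·0.6569 + 0.45·0.3431) ≈ 0.6299

0.6299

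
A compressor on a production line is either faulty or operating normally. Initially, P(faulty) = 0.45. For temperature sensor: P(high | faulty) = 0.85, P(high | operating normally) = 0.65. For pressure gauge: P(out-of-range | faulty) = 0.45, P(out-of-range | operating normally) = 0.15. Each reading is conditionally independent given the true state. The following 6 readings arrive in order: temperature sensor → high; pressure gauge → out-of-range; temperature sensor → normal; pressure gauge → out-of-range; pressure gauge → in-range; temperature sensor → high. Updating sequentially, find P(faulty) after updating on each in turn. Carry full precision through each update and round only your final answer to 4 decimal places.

After temperature sensor='high': P(faulty) = 0.85·0.4500 / (0.85·0.4500 + 0.65·0.5500) ≈ 0.5169
After pressure gauge='out-of-range': P(faulty) = 0.45·0.5169 / (0.45·0.5169 + 0.15·0.4831) ≈ 0.7625
After temperature sensor='normal': P(faulty) = 0.15·0.7625 / (0.15·0.7625 + 0.35·0.2375) ≈ 0.5791
After pressure gauge='out-of-range': P(faulty) = 0.45·0.5791 / (0.45·0.5791 + 0.15·0.4209) ≈ 0.8049
After pressure gauge='in-range': P(faulty) = 0.55·0.8049 / (0.55·0.8049 + 0.85·0.1951) ≈ 0.7275
After temperature sensor='high': P(faulty) = 0.85·0.7275 / (0.85·0.7275 + 0.65·0.2725) ≈ 0.7774

0.7774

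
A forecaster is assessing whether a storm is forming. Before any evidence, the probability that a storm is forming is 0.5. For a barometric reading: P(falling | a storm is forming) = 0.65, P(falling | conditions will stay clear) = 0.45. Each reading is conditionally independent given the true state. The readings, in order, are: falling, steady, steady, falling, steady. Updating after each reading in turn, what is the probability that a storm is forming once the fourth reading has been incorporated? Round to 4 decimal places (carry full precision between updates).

After 'falling': P(storm) = 0.65·0.5000 / (0.65·0.5000 + 0.45·0.5000) ≈ 0.5909
After 'steady': P(storm) = 0.35·0.5909 / (0.35·0.5909 + 0.55·0.4091) ≈ 0.4789
After 'steady': P(storm) = 0.35·0.4789 / (0.35·0.4789 + 0.55·0.5211) ≈ 0.3691
After 'falling': P(storm) = 0.65·0.3691 / (0.65·0.3691 + 0.45·0.6309) ≈ 0.4580

0.4580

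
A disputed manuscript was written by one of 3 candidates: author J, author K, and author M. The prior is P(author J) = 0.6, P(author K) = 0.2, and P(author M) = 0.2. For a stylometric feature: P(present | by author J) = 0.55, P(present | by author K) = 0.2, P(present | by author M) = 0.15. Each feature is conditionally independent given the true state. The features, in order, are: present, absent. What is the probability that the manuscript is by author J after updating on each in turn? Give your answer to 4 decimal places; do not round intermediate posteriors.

0.7209

After 'present': normaliser = 0.55·0.6000 + 0.2·0.2000 + 0.15·0.2000; P(author J) ≈ 0.8250, P(author K) ≈ 0.1000, P(author M) ≈ 0.0750
After 'absent': normaliser = 0.45·0.8250 + 0.8·0.1000 + 0.85·0.0750; P(author J) ≈ 0.7209, P(author K) ≈ 0.1553, P(author M) ≈ 0.1238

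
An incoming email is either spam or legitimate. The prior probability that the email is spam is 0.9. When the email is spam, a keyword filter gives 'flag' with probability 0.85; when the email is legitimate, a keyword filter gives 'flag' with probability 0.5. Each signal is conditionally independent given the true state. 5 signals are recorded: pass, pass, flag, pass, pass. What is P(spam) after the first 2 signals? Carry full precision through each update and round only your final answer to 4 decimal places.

0.4475

Apply Bayes' rule sequentially, carrying P(spam) forward.
After 'pass': P(spam) = 0.15·0.9000 / (0.15·0.9000 + 0.5·0.1000) ≈ 0.7297
After 'pass': P(spam) = 0.15·0.7297 / (0.15·0.7297 + 0.5·0.2703) ≈ 0.4475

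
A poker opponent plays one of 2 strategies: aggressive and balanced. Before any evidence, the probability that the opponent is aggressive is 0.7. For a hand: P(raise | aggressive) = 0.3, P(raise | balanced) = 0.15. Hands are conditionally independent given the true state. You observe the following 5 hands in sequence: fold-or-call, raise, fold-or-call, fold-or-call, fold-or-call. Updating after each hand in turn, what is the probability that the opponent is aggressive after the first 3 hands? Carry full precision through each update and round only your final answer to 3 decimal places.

After 'fold-or-call': P(aggressive) = 0.7·0.7000 / (0.7·0.7000 + 0.85·0.3000) ≈ 0.6577
After 'raise': P(aggressive) = 0.3·0.6577 / (0.3·0.6577 + 0.15·0.3423) ≈ 0.7935
After 'fold-or-call': P(aggressive) = 0.7·0.7935 / (0.7·0.7935 + 0.85·0.2065) ≈ 0.7599

0.760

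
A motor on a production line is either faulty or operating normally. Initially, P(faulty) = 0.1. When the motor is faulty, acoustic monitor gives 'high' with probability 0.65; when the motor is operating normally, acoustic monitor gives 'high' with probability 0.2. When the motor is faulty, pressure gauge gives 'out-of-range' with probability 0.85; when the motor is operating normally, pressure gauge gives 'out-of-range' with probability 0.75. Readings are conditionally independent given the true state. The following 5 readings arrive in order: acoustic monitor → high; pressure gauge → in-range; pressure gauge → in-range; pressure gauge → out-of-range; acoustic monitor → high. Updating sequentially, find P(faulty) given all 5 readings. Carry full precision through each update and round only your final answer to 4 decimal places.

0.3238

Each posterior becomes the prior for the next update.
After acoustic monitor='high': P(faulty) = 0.65·0.1000 / (0.65·0.1000 + 0.2·0.9000) ≈ 0.2653
After pressure gauge='in-range': P(faulty) = 0.15·0.2653 / (0.15·0.2653 + 0.25·0.7347) ≈ 0.1781
After pressure gauge='in-range': P(faulty) = 0.15·0.1781 / (0.15·0.1781 + 0.25·0.8219) ≈ 0.1150
After pressure gauge='out-of-range': P(faulty) = 0.85·0.1150 / (0.85·0.1150 + 0.75·0.8850) ≈ 0.1284
After acoustic monitor='high': P(faulty) = 0.65·0.1284 / (0.65·0.1284 + 0.2·0.8716) ≈ 0.3238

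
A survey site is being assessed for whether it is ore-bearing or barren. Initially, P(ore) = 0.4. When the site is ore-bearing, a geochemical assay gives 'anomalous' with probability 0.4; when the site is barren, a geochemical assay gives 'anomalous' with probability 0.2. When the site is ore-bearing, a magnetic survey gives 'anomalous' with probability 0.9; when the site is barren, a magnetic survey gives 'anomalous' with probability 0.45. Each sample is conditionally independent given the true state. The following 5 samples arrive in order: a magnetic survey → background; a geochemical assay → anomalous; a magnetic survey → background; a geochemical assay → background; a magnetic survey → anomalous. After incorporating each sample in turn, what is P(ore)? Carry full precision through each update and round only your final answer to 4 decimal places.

Each posterior becomes the prior for the next update.
After a magnetic survey='background': P(ore) = 0.1·0.4000 / (0.1·0.4000 + 0.55·0.6000) ≈ 0.1081
After a geochemical assay='anomalous': P(ore) = 0.4·0.1081 / (0.4·0.1081 + 0.2·0.8919) ≈ 0.1951
After a magnetic survey='background': P(ore) = 0.1·0.1951 / (0.1·0.1951 + 0.55·0.8049) ≈ 0.0422
After a geochemical assay='background': P(ore) = 0.6·0.0422 / (0.6·0.0422 + 0.8·0.9578) ≈ 0.0320
After a magnetic survey='anomalous': P(ore) = 0.9·0.0320 / (0.9·0.0320 + 0.45·0.9680) ≈ 0.0620

0.0620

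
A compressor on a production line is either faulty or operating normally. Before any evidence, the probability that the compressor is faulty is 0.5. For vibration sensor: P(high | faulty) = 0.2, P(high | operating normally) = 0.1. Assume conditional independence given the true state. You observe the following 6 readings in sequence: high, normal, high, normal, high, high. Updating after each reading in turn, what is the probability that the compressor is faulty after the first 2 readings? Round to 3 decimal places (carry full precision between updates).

0.640

After 'high': P(faulty) = 0.2·0.5000 / (0.2·0.5000 + 0.1·0.5000) ≈ 0.6667
After 'normal': P(faulty) = 0.8·0.6667 / (0.8·0.6667 + 0.9·0.3333) ≈ 0.6400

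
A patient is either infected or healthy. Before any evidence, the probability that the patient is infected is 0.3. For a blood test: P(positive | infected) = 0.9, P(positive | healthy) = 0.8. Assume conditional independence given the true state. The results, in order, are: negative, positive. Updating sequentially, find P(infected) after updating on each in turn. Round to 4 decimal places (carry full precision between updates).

Each posterior becomes the prior for the next update.
After 'negative': P(infected) = 0.1·0.3000 / (0.1·0.3000 + 0.2·0.7000) ≈ 0.1765
After 'positive': P(infected) = 0.9·0.1765 / (0.9·0.1765 + 0.8·0.8235) ≈ 0.1942

0.1942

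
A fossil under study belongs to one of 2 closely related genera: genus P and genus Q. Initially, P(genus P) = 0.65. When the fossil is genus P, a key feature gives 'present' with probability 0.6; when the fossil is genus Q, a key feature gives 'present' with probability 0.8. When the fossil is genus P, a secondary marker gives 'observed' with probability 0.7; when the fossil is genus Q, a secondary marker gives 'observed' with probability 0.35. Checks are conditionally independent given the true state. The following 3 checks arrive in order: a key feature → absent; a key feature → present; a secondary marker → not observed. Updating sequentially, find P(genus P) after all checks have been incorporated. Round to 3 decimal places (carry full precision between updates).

Each posterior becomes the prior for the next update.
After a key feature='absent': P(genus P) = 0.4·0.6500 / (0.4·0.6500 + 0.2·0.3500) ≈ 0.7879
After a key feature='present': P(genus P) = 0.6·0.7879 / (0.6·0.7879 + 0.8·0.2121) ≈ 0.7358
After a secondary marker='not observed': P(genus P) = 0.3·0.7358 / (0.3·0.7358 + 0.65·0.2642) ≈ 0.5625

0.563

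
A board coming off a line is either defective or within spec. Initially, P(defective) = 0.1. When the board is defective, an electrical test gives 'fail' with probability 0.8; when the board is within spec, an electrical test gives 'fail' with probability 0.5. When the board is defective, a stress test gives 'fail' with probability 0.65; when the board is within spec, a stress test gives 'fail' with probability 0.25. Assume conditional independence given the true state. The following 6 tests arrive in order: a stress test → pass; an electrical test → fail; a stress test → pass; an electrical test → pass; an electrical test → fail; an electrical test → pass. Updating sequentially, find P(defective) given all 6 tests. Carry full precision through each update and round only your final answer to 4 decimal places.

After a stress test='pass': P(defective) = 0.35·0.1000 / (0.35·0.1000 + 0.75·0.9000) ≈ 0.0493
After an electrical test='fail': P(defective) = 0.8·0.0493 / (0.8·0.0493 + 0.5·0.9507) ≈ 0.0766
After a stress test='pass': P(defective) = 0.35·0.0766 / (0.35·0.0766 + 0.75·0.9234) ≈ 0.0373
After an electrical test='pass': P(defective) = 0.2·0.0373 / (0.2·0.0373 + 0.5·0.9627) ≈ 0.0153
After an electrical test='fail': P(defective) = 0.8·0.0153 / (0.8·0.0153 + 0.5·0.9847) ≈ 0.0242
After an electrical test='pass': P(defective) = 0.2·0.0242 / (0.2·0.0242 + 0.5·0.9758) ≈ 0.0098

0.0098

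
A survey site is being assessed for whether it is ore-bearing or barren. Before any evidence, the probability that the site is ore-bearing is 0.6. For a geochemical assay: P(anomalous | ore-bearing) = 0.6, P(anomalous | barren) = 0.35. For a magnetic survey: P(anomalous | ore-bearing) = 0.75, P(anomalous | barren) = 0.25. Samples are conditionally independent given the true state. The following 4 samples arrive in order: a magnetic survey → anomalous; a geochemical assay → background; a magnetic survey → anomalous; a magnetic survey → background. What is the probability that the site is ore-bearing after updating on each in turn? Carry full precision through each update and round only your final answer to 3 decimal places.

After a magnetic survey='anomalous': P(ore) = 0.75·0.6000 / (0.75·0.6000 + 0.25·0.4000) ≈ 0.8182
After a geochemical assay='background': P(ore) = 0.4·0.8182 / (0.4·0.8182 + 0.65·0.1818) ≈ 0.7347
After a magnetic survey='anomalous': P(ore) = 0.75·0.7347 / (0.75·0.7347 + 0.25·0.2653) ≈ 0.8926
After a magnetic survey='background': P(ore) = 0.25·0.8926 / (0.25·0.8926 + 0.75·0.1074) ≈ 0.7347

0.735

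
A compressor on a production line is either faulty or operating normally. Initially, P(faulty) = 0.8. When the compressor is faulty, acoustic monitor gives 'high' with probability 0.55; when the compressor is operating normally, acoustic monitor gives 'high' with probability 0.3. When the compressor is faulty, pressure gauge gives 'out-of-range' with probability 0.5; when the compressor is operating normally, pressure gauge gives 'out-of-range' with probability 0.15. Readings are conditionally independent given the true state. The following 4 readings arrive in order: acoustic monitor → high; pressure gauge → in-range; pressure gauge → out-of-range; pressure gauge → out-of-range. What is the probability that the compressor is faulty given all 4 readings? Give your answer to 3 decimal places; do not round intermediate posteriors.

After acoustic monitor='high': P(faulty) = 0.55·0.8000 / (0.55·0.8000 + 0.3·0.2000) ≈ 0.8800
After pressure gauge='in-range': P(faulty) = 0.5·0.8800 / (0.5·0.8800 + 0.85·0.1200) ≈ 0.8118
After pressure gauge='out-of-range': P(faulty) = 0.5·0.8118 / (0.5·0.8118 + 0.15·0.1882) ≈ 0.9350
After pressure gauge='out-of-range': P(faulty) = 0.5·0.9350 / (0.5·0.9350 + 0.15·0.0650) ≈ 0.9796

0.980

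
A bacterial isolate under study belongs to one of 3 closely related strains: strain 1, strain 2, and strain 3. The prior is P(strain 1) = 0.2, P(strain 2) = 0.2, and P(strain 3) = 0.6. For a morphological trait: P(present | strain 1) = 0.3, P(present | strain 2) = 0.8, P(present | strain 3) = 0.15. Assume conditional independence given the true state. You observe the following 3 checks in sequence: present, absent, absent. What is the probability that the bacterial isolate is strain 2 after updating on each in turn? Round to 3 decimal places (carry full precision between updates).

After 'present': normaliser = 0.3·0.2000 + 0.8·0.2000 + 0.15·0.6000; P(strain 1) ≈ 0.1935, P(strain 2) ≈ 0.5161, P(strain 3) ≈ 0.2903
After 'absent': normaliser = 0.7·0.1935 + 0.2·0.5161 + 0.85·0.2903; P(strain 1) ≈ 0.2791, P(strain 2) ≈ 0.2126, P(strain 3) ≈ 0.5083
After 'absent': normaliser = 0.7·0.2791 + 0.2·0.2126 + 0.85·0.5083; P(strain 1) ≈ 0.2916, P(strain 2) ≈ 0.0635, P(strain 3) ≈ 0.6449

0.063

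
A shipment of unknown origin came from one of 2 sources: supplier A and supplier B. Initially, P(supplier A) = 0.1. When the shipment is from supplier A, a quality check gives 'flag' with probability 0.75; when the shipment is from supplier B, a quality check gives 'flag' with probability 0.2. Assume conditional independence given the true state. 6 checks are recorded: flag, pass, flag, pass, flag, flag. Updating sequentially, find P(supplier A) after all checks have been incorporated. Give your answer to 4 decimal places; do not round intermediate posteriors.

After 'flag': P(supplier A) = 0.75·0.1000 / (0.75·0.1000 + 0.2·0.9000) ≈ 0.2941
After 'pass': P(supplier A) = 0.25·0.2941 / (0.25·0.2941 + 0.8·0.7059) ≈ 0.1152
After 'flag': P(supplier A) = 0.75·0.1152 / (0.75·0.1152 + 0.2·0.8848) ≈ 0.3281
After 'pass': P(supplier A) = 0.25·0.3281 / (0.25·0.3281 + 0.8·0.6719) ≈ 0.1324
After 'flag': P(supplier A) = 0.75·0.1324 / (0.75·0.1324 + 0.2·0.8676) ≈ 0.3640
After 'flag': P(supplier A) = 0.75·0.3640 / (0.75·0.3640 + 0.2·0.6360) ≈ 0.6821

0.6821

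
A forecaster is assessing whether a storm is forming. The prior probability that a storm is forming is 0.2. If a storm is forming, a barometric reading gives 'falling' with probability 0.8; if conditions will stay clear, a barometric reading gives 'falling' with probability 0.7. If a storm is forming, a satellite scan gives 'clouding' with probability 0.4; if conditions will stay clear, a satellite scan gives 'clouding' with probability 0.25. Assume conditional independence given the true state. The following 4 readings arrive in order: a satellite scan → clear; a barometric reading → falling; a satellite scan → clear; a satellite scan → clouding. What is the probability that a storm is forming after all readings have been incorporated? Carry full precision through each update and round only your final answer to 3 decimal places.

After a satellite scan='clear': P(storm) = 0.6·0.2000 / (0.6·0.2000 + 0.75·0.8000) ≈ 0.1667
After a barometric reading='falling': P(storm) = 0.8·0.1667 / (0.8·0.1667 + 0.7·0.8333) ≈ 0.1860
After a satellite scan='clear': P(storm) = 0.6·0.1860 / (0.6·0.1860 + 0.75·0.8140) ≈ 0.1546
After a satellite scan='clouding': P(storm) = 0.4·0.1546 / (0.4·0.1546 + 0.25·0.8454) ≈ 0.2263

0.226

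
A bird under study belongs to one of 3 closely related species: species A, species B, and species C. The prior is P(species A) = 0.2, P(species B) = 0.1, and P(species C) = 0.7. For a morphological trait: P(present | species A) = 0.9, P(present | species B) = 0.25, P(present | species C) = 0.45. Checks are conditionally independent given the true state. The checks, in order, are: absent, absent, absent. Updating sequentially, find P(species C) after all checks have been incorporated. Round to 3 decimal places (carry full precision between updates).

0.733

After 'absent': normaliser = 0.1·0.2000 + 0.75·0.1000 + 0.55·0.7000; P(species A) ≈ 0.0417, P(species B) ≈ 0.1562, P(species C) ≈ 0.8021
After 'absent': normaliser = 0.1·0.0417 + 0.75·0.1562 + 0.55·0.8021; P(species A) ≈ 0.0074, P(species B) ≈ 0.2083, P(species C) ≈ 0.7843
After 'absent': normaliser = 0.1·0.0074 + 0.75·0.2083 + 0.55·0.7843; P(species A) ≈ 0.0013, P(species B) ≈ 0.2656, P(species C) ≈ 0.7332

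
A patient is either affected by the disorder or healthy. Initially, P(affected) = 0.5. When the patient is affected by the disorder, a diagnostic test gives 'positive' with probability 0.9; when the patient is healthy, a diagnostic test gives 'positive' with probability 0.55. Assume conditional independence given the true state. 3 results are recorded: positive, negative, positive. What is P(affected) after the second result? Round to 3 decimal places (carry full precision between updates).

0.267

Apply Bayes' rule sequentially, carrying P(affected) forward.
After 'positive': P(affected) = 0.9·0.5000 / (0.9·0.5000 + 0.55·0.5000) ≈ 0.6207
After 'negative': P(affected) = 0.1·0.6207 / (0.1·0.6207 + 0.45·0.3793) ≈ 0.2667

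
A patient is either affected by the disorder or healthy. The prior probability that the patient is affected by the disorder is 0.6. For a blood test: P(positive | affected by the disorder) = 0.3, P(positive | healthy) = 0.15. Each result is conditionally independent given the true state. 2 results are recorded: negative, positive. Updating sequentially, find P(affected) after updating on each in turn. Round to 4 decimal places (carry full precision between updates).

0.7119

After 'negative': P(affected) = 0.7·0.6000 / (0.7·0.6000 + 0.85·0.4000) ≈ 0.5526
After 'positive': P(affected) = 0.3·0.5526 / (0.3·0.5526 + 0.15·0.4474) ≈ 0.7119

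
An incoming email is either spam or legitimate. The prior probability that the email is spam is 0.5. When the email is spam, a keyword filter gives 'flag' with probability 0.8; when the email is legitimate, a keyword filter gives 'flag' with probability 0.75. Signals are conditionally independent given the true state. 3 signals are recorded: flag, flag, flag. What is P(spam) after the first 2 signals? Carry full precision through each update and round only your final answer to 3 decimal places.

After 'flag': P(spam) = 0.8·0.5000 / (0.8·0.5000 + 0.75·0.5000) ≈ 0.5161
After 'flag': P(spam) = 0.8·0.5161 / (0.8·0.5161 + 0.75·0.4839) ≈ 0.5322

0.532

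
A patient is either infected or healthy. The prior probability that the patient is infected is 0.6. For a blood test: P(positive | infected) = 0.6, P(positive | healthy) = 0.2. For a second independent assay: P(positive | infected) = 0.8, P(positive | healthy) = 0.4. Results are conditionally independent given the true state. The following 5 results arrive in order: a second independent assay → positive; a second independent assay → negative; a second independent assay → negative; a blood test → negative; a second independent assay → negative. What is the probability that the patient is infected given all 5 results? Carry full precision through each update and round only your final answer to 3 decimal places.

0.053

After a second independent assay='positive': P(infected) = 0.8·0.6000 / (0.8·0.6000 + 0.4·0.4000) ≈ 0.7500
After a second independent assay='negative': P(infected) = 0.2·0.7500 / (0.2·0.7500 + 0.6·0.2500) ≈ 0.5000
After a second independent assay='negative': P(infected) = 0.2·0.5000 / (0.2·0.5000 + 0.6·0.5000) ≈ 0.2500
After a blood test='negative': P(infected) = 0.4·0.2500 / (0.4·0.2500 + 0.8·0.7500) ≈ 0.1429
After a second independent assay='negative': P(infected) = 0.2·0.1429 / (0.2·0.1429 + 0.6·0.8571) ≈ 0.0526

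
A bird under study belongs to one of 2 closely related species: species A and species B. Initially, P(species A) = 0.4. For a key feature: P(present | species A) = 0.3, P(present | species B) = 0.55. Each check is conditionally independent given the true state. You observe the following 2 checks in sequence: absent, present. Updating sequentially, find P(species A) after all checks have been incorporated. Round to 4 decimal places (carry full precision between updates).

After 'absent': P(species A) = 0.7·0.4000 / (0.7·0.4000 + 0.45·0.6000) ≈ 0.5091
After 'present': P(species A) = 0.3·0.5091 / (0.3·0.5091 + 0.55·0.4909) ≈ 0.3613

0.3613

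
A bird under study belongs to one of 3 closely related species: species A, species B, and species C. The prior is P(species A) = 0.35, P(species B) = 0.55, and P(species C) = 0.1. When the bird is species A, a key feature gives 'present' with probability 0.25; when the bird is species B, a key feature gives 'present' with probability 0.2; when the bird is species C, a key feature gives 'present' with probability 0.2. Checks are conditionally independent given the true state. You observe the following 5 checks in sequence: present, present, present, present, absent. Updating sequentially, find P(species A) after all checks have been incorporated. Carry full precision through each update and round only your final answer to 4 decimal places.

Each posterior becomes the prior for the next update.
After 'present': normaliser = 0.25·0.3500 + 0.2·0.5500 + 0.2·0.1000; P(species A) ≈ 0.4023, P(species B) ≈ 0.5057, P(species C) ≈ 0.0920
After 'present': normaliser = 0.25·0.4023 + 0.2·0.5057 + 0.2·0.0920; P(species A) ≈ 0.4569, P(species B) ≈ 0.4595, P(species C) ≈ 0.0836
After 'present': normaliser = 0.25·0.4569 + 0.2·0.4595 + 0.2·0.0836; P(species A) ≈ 0.5126, P(species B) ≈ 0.4124, P(species C) ≈ 0.0750
After 'present': normaliser = 0.25·0.5126 + 0.2·0.4124 + 0.2·0.0750; P(species A) ≈ 0.5680, P(species B) ≈ 0.3656, P(species C) ≈ 0.0665
After 'absent': normaliser = 0.75·0.5680 + 0.8·0.3656 + 0.8·0.0665; P(species A) ≈ 0.5521, P(species B) ≈ 0.3790, P(species C) ≈ 0.0689

0.5521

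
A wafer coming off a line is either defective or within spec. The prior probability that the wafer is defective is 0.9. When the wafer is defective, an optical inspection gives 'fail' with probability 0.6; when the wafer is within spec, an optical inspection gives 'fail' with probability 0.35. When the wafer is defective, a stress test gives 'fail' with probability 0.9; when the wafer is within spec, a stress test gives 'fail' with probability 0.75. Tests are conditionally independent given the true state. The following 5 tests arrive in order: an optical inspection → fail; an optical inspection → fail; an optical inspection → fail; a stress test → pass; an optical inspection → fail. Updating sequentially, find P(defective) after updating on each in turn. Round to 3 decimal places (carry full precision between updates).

0.969

Apply Bayes' rule sequentially, carrying P(defective) forward.
After an optical inspection='fail': P(defective) = 0.6·0.9000 / (0.6·0.9000 + 0.35·0.1000) ≈ 0.9391
After an optical inspection='fail': P(defective) = 0.6·0.9391 / (0.6·0.9391 + 0.35·0.0609) ≈ 0.9636
After an optical inspection='fail': P(defective) = 0.6·0.9636 / (0.6·0.9636 + 0.35·0.0364) ≈ 0.9784
After a stress test='pass': P(defective) = 0.1·0.9784 / (0.1·0.9784 + 0.25·0.0216) ≈ 0.9477
After an optical inspection='fail': P(defective) = 0.6·0.9477 / (0.6·0.9477 + 0.35·0.0523) ≈ 0.9688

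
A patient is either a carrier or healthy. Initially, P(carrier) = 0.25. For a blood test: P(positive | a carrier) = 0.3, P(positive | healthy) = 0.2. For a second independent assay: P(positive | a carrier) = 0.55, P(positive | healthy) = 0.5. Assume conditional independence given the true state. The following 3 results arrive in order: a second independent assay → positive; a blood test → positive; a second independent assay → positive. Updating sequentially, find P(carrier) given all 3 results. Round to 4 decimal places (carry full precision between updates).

0.3769

After a second independent assay='positive': P(carrier) = 0.55·0.2500 / (0.55·0.2500 + 0.5·0.7500) ≈ 0.2683
After a blood test='positive': P(carrier) = 0.3·0.2683 / (0.3·0.2683 + 0.2·0.7317) ≈ 0.3548
After a second independent assay='positive': P(carrier) = 0.55·0.3548 / (0.55·0.3548 + 0.5·0.6452) ≈ 0.3769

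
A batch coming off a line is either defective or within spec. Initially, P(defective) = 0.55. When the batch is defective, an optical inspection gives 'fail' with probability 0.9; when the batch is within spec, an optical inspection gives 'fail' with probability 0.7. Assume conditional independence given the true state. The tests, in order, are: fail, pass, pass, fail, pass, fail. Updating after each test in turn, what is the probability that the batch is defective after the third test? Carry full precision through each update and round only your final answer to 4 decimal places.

After 'fail': P(defective) = 0.9·0.5500 / (0.9·0.5500 + 0.7·0.4500) ≈ 0.6111
After 'pass': P(defective) = 0.1·0.6111 / (0.1·0.6111 + 0.3·0.3889) ≈ 0.3438
After 'pass': P(defective) = 0.1·0.3438 / (0.1·0.3438 + 0.3·0.6562) ≈ 0.1486

0.1486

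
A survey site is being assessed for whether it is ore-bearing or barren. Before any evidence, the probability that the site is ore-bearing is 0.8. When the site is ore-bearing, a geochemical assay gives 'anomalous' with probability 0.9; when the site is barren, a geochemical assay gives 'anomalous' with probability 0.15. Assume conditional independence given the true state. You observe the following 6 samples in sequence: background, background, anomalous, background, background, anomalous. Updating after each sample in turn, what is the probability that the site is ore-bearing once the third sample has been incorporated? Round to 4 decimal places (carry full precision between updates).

0.2494

After 'background': P(ore) = 0.1·0.8000 / (0.1·0.8000 + 0.85·0.2000) ≈ 0.3200
After 'background': P(ore) = 0.1·0.3200 / (0.1·0.3200 + 0.85·0.6800) ≈ 0.0525
After 'anomalous': P(ore) = 0.9·0.0525 / (0.9·0.0525 + 0.15·0.9475) ≈ 0.2494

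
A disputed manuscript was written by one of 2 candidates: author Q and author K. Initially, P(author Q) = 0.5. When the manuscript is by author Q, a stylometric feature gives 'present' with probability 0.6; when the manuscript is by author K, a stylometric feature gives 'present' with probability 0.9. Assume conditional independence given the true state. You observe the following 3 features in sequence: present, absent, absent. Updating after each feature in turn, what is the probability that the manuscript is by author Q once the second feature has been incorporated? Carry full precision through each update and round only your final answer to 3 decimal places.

0.727

After 'present': P(author Q) = 0.6·0.5000 / (0.6·0.5000 + 0.9·0.5000) ≈ 0.4000
After 'absent': P(author Q) = 0.4·0.4000 / (0.4·0.4000 + 0.1·0.6000) ≈ 0.7273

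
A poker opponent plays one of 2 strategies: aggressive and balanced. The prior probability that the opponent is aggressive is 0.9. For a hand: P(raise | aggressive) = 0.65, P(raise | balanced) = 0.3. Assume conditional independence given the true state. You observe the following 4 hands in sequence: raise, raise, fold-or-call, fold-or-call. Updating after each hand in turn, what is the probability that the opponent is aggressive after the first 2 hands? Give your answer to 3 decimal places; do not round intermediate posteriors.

After 'raise': P(aggressive) = 0.65·0.9000 / (0.65·0.9000 + 0.3·0.1000) ≈ 0.9512
After 'raise': P(aggressive) = 0.65·0.9512 / (0.65·0.9512 + 0.3·0.0488) ≈ 0.9769

0.977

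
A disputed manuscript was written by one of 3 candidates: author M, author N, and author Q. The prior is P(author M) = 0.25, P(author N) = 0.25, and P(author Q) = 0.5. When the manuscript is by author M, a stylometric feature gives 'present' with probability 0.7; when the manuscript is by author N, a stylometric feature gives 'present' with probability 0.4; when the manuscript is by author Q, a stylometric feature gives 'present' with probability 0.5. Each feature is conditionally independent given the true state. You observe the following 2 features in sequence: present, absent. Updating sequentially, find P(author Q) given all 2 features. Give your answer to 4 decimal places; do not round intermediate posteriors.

0.5263

After 'present': normaliser = 0.7·0.2500 + 0.4·0.2500 + 0.5·0.5000; P(author M) ≈ 0.3333, P(author N) ≈ 0.1905, P(author Q) ≈ 0.4762
After 'absent': normaliser = 0.3·0.3333 + 0.6·0.1905 + 0.5·0.4762; P(author M) ≈ 0.2211, P(author N) ≈ 0.2526, P(author Q) ≈ 0.5263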